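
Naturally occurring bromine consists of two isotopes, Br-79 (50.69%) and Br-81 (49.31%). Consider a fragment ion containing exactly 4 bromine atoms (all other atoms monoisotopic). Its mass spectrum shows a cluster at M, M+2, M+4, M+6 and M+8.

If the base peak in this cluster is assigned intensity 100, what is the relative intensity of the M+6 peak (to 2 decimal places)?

Binomial terms of (0.5069 + 0.4931)^4: M 0.0660, M+2 0.2569, M+4 0.3749, M+6 0.2431, M+8 0.0591 → M+4 is the base peak.
P(M+4) = C(4,2) × 0.5069^2 × 0.4931^2 = 6 × 0.25694761 × 0.24314761 = 0.374857 (base)
P(M+6) = C(4,3) × 0.5069^1 × 0.4931^3 = 4 × 0.5069 × 0.11989609 = 0.243101
Relative intensity = 0.243101 / 0.374857 × 100 = 64.85

64.85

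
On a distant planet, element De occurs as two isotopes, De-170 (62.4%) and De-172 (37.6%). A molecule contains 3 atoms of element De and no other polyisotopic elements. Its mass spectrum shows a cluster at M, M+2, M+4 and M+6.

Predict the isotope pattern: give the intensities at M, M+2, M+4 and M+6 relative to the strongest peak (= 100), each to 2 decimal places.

55.32 : 100.00 : 60.26 : 12.10

The 3 De atoms are independent, so intensities follow the terms of (0.624 + 0.376)^3.
P(M) = 0.624^3 = 0.242971
P(M+2) = 3 × 0.624^2 × 0.376^1 = 0.439216
P(M+4) = 3 × 0.624^1 × 0.376^2 = 0.264656
P(M+6) = 0.376^3 = 0.053157
The M+2 peak is largest (0.439216); scaling to 100 gives 55.32 : 100.00 : 60.26 : 12.10.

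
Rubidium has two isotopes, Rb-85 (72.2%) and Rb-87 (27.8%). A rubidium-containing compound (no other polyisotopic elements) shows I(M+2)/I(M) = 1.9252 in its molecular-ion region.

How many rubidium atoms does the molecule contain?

With n Rb atoms, P(M+2)/P(M) = C(n,1)·p^(n−1)q / p^n = n·q/p = n · 0.278/0.722.
n = 1.9252 × 0.722/0.278 = 5.00 ≈ 5

5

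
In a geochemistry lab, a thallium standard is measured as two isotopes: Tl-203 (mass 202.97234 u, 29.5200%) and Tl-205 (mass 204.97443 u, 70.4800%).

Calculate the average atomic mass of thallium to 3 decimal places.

The abundance-weighted mean is 0.295200 × 202.97234 + 0.704800 × 204.97443
= 59.917435 + 144.465978 = 204.383413 u

204.383 u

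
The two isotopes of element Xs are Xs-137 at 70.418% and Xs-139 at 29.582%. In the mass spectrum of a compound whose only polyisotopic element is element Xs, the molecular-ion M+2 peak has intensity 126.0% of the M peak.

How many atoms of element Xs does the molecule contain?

3

For n independent Xs atoms, I(M+2)/I(M) = n · (abundance Xs-139) / (abundance Xs-137) = n · 0.29582/0.70418.
n = 1.260 × 0.70418/0.29582 = 3.00 ≈ 3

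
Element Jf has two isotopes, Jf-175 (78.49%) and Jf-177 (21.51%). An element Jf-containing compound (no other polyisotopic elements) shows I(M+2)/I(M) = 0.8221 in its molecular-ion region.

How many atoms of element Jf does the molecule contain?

3

With n Jf atoms, P(M+2)/P(M) = C(n,1)·p^(n−1)q / p^n = n·q/p = n · 0.2151/0.7849.
n = 0.8221 × 0.7849/0.2151 = 3.00 ≈ 3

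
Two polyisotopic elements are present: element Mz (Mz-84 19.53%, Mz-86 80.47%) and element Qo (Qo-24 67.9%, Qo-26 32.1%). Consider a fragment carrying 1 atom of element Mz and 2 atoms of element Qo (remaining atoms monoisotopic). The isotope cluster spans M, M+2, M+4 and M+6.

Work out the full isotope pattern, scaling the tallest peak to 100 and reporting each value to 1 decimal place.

19.7 : 100.0 : 81.3 : 18.2

Element Mz pattern (n=1): 0.1953 : 0.8047
Element Qo pattern (n=2): 0.461041 : 0.435918 : 0.103041
Convolve the two distributions (both contribute in 2-u steps):
  M: 0.1953×0.461041 = 0.090041
  M+2: 0.1953×0.435918 + 0.8047×0.461041 = 0.456134
  M+4: 0.1953×0.103041 + 0.8047×0.435918 = 0.370907
  M+6: 0.8047×0.103041 = 0.082917
Scale to base peak (0.456134) = 100: 19.7 : 100.0 : 81.3 : 18.2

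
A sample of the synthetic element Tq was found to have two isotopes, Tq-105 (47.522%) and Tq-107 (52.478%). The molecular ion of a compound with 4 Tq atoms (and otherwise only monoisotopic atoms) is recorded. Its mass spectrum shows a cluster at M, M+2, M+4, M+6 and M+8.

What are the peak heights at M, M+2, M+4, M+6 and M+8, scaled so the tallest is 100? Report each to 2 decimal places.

Expanding (0.47522 + 0.52478)^4:
P(M) = 0.47522^4 = 0.051001
P(M+2) = 4 × 0.47522^3 × 0.52478^1 = 0.225279
P(M+4) = 6 × 0.47522^2 × 0.52478^2 = 0.373160
P(M+6) = 4 × 0.47522^1 × 0.52478^3 = 0.274718
P(M+8) = 0.52478^4 = 0.075842
The M+4 peak is largest (0.373160); scaling to 100 gives 13.67 : 60.37 : 100.00 : 73.62 : 20.32.

13.67 : 60.37 : 100.00 : 73.62 : 20.32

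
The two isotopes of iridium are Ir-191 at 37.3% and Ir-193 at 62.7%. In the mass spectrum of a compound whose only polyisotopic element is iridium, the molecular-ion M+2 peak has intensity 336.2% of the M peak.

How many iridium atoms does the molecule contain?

The M+2/M ratio from n Ir atoms is n · q/p = n · 0.627/0.373.
n = 3.362 × 0.373/0.627 = 2.00 ≈ 2

2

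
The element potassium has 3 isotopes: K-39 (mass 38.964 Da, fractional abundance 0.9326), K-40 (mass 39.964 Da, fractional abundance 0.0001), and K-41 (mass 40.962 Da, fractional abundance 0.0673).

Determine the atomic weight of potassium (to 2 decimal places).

39.10 Da

The abundance-weighted mean is 0.9326 × 38.964 + 0.0001 × 39.964 + 0.0673 × 40.962
= 36.3378 + 0.0040 + 2.7567 = 39.0985 Da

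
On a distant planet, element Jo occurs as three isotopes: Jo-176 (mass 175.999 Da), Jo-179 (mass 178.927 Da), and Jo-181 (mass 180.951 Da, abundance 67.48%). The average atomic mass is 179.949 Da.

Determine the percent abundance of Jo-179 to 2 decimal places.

20.78%

The remaining 32.52% is split between Jo-176 (fraction x) and Jo-179 (fraction 0.3252 − x).
Substituting: 175.999x + 178.927(0.3252 − x) = 57.8432652
(175.999 − 178.927)x = -0.3437952  ⇒  x = 0.11742, y = 0.20778
Jo-176: 11.74%, Jo-179: 20.78%.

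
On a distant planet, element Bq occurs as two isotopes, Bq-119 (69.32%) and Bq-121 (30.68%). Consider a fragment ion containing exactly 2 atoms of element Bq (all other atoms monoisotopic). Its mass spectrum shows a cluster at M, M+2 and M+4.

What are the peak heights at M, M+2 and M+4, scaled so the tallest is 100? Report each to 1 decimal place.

100.0 : 88.5 : 19.6

Each Bq atom is independently Bq-119 (p = 0.6932) or Bq-121 (q = 0.3068); the cluster is the binomial expansion (p + q)^2.
P(M) = 0.6932^2 = 0.480526
P(M+2) = 2 × 0.6932^1 × 0.3068^1 = 0.425348
P(M+4) = 0.3068^2 = 0.094126
The M peak is largest (0.480526); scaling to 100 gives 100.0 : 88.5 : 19.6.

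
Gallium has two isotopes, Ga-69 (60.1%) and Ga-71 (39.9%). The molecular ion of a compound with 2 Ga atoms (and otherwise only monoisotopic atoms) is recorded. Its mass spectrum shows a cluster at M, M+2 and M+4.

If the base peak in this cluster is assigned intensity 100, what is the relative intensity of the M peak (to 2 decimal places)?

(0.601 + 0.399)^2 gives M 0.3612, M+2 0.4796, M+4 0.1592; the largest is M+2.
P(M+2) = C(2,1) × 0.601^1 × 0.399^1 = 2 × 0.6010 × 0.3990 = 0.479598 (base)
P(M) = C(2,0) × 0.601^2 × 0.399^0 = 1 × 0.361201 × 1.0000 = 0.361201
Relative intensity = 0.361201 / 0.479598 × 100 = 75.31

75.31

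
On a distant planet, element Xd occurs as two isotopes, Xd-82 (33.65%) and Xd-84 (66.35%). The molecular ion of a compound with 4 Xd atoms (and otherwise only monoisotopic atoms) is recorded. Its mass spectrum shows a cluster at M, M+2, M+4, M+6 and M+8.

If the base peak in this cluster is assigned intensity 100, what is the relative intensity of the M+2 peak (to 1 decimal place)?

25.7

(0.3365 + 0.6635)^4 gives M 0.0128, M+2 0.1011, M+4 0.2991, M+6 0.3932, M+8 0.1938; the largest is M+6.
P(M+6) = C(4,3) × 0.3365^1 × 0.6635^3 = 4 × 0.3365 × 0.2920941 = 0.393159 (base)
P(M+2) = C(4,1) × 0.3365^3 × 0.6635^1 = 4 × 0.03810265 × 0.6635 = 0.101124
Relative intensity = 0.101124 / 0.393159 × 100 = 25.7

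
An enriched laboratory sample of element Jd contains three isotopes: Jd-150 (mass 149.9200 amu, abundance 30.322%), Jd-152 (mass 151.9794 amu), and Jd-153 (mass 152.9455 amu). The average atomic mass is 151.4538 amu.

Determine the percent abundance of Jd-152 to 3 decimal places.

59.446%

The remaining 69.678% is split between Jd-152 (fraction x) and Jd-153 (fraction 0.69678 − x).
Substituting: 151.9794x + 152.9455(0.69678 − x) = 105.9950576
(151.9794 − 152.9455)x = -0.57430789  ⇒  x = 0.59446, y = 0.10232
Jd-152: 59.446%, Jd-153: 10.232%.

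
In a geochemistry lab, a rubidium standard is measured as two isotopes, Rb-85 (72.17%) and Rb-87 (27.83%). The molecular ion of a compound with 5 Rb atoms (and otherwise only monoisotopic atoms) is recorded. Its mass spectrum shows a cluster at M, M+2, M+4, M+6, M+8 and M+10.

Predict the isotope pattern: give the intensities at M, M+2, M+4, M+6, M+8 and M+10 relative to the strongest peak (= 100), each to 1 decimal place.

51.9 : 100.0 : 77.1 : 29.7 : 5.7 : 0.4

Expanding (0.7217 + 0.2783)^5:
P(M) = 0.7217^5 = 0.195787
P(M+2) = 5 × 0.7217^4 × 0.2783^1 = 0.377494
P(M+4) = 10 × 0.7217^3 × 0.2783^2 = 0.291136
P(M+6) = 10 × 0.7217^2 × 0.2783^3 = 0.112267
P(M+8) = 5 × 0.7217^1 × 0.2783^4 = 0.021646
P(M+10) = 0.2783^5 = 0.001669
The M+2 peak is largest (0.377494); scaling to 100 gives 51.9 : 100.0 : 77.1 : 29.7 : 5.7 : 0.4.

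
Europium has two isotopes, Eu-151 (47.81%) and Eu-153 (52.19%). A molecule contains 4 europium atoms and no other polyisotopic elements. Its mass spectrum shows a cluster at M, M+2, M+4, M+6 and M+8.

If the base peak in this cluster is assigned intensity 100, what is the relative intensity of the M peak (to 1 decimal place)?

14.0

Term probabilities: M 0.0522, M+2 0.2281, M+4 0.3736, M+6 0.2719, M+8 0.0742. Base peak = M+4.
P(M+4) = C(4,2) × 0.4781^2 × 0.5219^2 = 6 × 0.22857961 × 0.27237961 = 0.373563 (base)
P(M) = C(4,0) × 0.4781^4 × 0.5219^0 = 1 × 0.05224864 × 1.0000 = 0.052249
Relative intensity = 0.052249 / 0.373563 × 100 = 14.0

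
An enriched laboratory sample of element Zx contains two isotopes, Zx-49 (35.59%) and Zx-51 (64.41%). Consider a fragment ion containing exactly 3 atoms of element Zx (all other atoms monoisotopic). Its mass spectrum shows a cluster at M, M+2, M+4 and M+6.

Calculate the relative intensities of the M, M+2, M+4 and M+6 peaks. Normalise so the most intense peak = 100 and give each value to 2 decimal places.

10.18 : 55.26 : 100.00 : 60.33

The 3 Zx atoms are independent, so intensities follow the terms of (0.3559 + 0.6441)^3.
P(M) = 0.3559^3 = 0.045080
P(M+2) = 3 × 0.3559^2 × 0.6441^1 = 0.244754
P(M+4) = 3 × 0.3559^1 × 0.6441^2 = 0.442951
P(M+6) = 0.6441^3 = 0.267214
The M+4 peak is largest (0.442951); scaling to 100 gives 10.18 : 55.26 : 100.00 : 60.33.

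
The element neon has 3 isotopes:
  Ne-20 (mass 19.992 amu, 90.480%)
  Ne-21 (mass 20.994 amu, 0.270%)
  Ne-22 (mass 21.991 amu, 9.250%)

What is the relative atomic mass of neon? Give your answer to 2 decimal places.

20.18 amu

The abundance-weighted mean is 0.90480 × 19.992 + 0.00270 × 20.994 + 0.09250 × 21.991
= 18.0888 + 0.0567 + 2.0342 = 20.1797 amu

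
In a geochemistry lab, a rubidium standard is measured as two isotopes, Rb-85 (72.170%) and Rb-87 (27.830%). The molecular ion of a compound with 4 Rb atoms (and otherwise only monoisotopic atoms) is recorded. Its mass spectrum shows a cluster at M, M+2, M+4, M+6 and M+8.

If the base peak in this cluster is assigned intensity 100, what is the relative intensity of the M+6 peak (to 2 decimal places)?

14.87

(0.72170 + 0.27830)^4 gives M 0.2713, M+2 0.4184, M+4 0.2420, M+6 0.0622, M+8 0.0060; the largest is M+2.
P(M+2) = C(4,1) × 0.72170^3 × 0.27830^1 = 4 × 0.37589809 × 0.2783 = 0.418450 (base)
P(M+6) = C(4,3) × 0.72170^1 × 0.27830^3 = 4 × 0.7217 × 0.02155458 = 0.062224
Relative intensity = 0.062224 / 0.418450 × 100 = 14.87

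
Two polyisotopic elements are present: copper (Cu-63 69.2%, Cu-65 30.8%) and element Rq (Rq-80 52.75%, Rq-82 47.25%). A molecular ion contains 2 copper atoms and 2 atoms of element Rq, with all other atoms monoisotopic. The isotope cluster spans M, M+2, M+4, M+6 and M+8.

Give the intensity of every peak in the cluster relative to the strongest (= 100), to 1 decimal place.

37.3 : 100.0 : 96.8 : 39.9 : 5.9

Copper pattern (n=2): 0.478864 : 0.426272 : 0.094864
Element Rq pattern (n=2): 0.27825625 : 0.4984875 : 0.22325625
Convolve the two distributions (both contribute in 2-u steps):
  M: 0.478864×0.27825625 = 0.133247
  M+2: 0.478864×0.4984875 + 0.426272×0.27825625 = 0.357321
  M+4: 0.478864×0.22325625 + 0.426272×0.4984875 + 0.094864×0.27825625 = 0.345797
  M+6: 0.426272×0.22325625 + 0.094864×0.4984875 = 0.142456
  M+8: 0.094864×0.22325625 = 0.021179
Scale to base peak (0.357321) = 100: 37.3 : 100.0 : 96.8 : 39.9 : 5.9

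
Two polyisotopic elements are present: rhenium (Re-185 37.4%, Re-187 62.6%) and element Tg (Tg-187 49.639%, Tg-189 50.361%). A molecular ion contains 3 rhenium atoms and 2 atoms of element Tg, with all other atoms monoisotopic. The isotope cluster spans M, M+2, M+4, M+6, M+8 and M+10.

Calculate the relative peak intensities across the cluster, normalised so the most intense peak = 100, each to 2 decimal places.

Rhenium pattern (n=3): 0.05231362 : 0.26268713 : 0.43968487 : 0.24531438
Element Tg pattern (n=2): 0.24640303 : 0.49997394 : 0.25362303
Convolve the two distributions (both contribute in 2-u steps):
  M: 0.05231362×0.24640303 = 0.012890
  M+2: 0.05231362×0.49997394 + 0.26268713×0.24640303 = 0.090882
  M+4: 0.05231362×0.25362303 + 0.26268713×0.49997394 + 0.43968487×0.24640303 = 0.252944
  M+6: 0.26268713×0.25362303 + 0.43968487×0.49997394 + 0.24531438×0.24640303 = 0.346901
  M+8: 0.43968487×0.25362303 + 0.24531438×0.49997394 = 0.234165
  M+10: 0.24531438×0.25362303 = 0.062217
Scale to base peak (0.346901) = 100: 3.72 : 26.20 : 72.92 : 100.00 : 67.50 : 17.94

3.72 : 26.20 : 72.92 : 100.00 : 67.50 : 17.94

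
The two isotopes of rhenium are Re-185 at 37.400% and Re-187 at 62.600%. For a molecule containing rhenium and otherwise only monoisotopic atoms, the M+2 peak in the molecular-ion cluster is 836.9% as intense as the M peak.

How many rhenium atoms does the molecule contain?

5

The M+2/M ratio from n Re atoms is n · q/p = n · 0.62600/0.37400.
n = 8.369 × 0.37400/0.62600 = 5.00 ≈ 5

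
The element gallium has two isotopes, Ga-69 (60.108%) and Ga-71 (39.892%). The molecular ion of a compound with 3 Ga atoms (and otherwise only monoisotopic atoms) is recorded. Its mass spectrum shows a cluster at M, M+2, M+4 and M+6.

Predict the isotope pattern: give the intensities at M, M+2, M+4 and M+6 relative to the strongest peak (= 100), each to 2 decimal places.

50.23 : 100.00 : 66.37 : 14.68

The 3 Ga atoms are independent, so intensities follow the terms of (0.60108 + 0.39892)^3.
P(M) = 0.60108^3 = 0.217169
P(M+2) = 3 × 0.60108^2 × 0.39892^1 = 0.432386
P(M+4) = 3 × 0.60108^1 × 0.39892^2 = 0.286963
P(M+6) = 0.39892^3 = 0.063483
The M+2 peak is largest (0.432386); scaling to 100 gives 50.23 : 100.00 : 66.37 : 14.68.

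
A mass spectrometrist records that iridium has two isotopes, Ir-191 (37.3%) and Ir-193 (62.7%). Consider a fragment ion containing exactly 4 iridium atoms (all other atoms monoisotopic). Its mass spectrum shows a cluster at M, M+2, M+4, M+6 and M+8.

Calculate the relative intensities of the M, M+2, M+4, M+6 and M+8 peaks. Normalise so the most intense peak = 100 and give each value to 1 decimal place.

5.3 : 35.4 : 89.2 : 100.0 : 42.0

The 4 Ir atoms are independent, so intensities follow the terms of (0.373 + 0.627)^4.
P(M) = 0.373^4 = 0.019357
P(M+2) = 4 × 0.373^3 × 0.627^1 = 0.130153
P(M+4) = 6 × 0.373^2 × 0.627^2 = 0.328174
P(M+6) = 4 × 0.373^1 × 0.627^3 = 0.367766
P(M+8) = 0.627^4 = 0.154550
The M+6 peak is largest (0.367766); scaling to 100 gives 5.3 : 35.4 : 89.2 : 100.0 : 42.0.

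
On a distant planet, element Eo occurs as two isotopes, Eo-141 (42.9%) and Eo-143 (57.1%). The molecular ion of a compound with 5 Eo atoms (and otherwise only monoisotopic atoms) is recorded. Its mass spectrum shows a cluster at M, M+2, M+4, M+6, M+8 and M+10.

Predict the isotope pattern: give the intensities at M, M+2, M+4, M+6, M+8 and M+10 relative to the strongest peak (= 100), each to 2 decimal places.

Expanding (0.429 + 0.571)^5:
P(M) = 0.429^5 = 0.014531
P(M+2) = 5 × 0.429^4 × 0.571^1 = 0.096702
P(M+4) = 10 × 0.429^3 × 0.571^2 = 0.257421
P(M+6) = 10 × 0.429^2 × 0.571^3 = 0.342628
P(M+8) = 5 × 0.429^1 × 0.571^4 = 0.228019
P(M+10) = 0.571^5 = 0.060699
The M+6 peak is largest (0.342628); scaling to 100 gives 4.24 : 28.22 : 75.13 : 100.00 : 66.55 : 17.72.

4.24 : 28.22 : 75.13 : 100.00 : 66.55 : 17.72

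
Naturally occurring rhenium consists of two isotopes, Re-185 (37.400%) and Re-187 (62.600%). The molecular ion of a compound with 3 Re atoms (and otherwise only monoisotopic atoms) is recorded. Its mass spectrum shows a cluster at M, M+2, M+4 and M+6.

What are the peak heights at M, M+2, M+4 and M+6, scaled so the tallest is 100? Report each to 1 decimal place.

11.9 : 59.7 : 100.0 : 55.8

The 3 Re atoms are independent, so intensities follow the terms of (0.37400 + 0.62600)^3.
P(M) = 0.37400^3 = 0.052314
P(M+2) = 3 × 0.37400^2 × 0.62600^1 = 0.262687
P(M+4) = 3 × 0.37400^1 × 0.62600^2 = 0.439685
P(M+6) = 0.62600^3 = 0.245314
The M+4 peak is largest (0.439685); scaling to 100 gives 11.9 : 59.7 : 100.0 : 55.8.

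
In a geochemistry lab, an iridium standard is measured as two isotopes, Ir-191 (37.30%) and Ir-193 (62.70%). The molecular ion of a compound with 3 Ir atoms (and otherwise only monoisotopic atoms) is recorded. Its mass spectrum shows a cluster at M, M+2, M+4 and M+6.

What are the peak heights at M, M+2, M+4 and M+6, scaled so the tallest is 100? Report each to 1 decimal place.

11.8 : 59.5 : 100.0 : 56.0

Each Ir atom is independently Ir-191 (p = 0.3730) or Ir-193 (q = 0.6270); the cluster is the binomial expansion (p + q)^3.
P(M) = 0.3730^3 = 0.051895
P(M+2) = 3 × 0.3730^2 × 0.6270^1 = 0.261702
P(M+4) = 3 × 0.3730^1 × 0.6270^2 = 0.439911
P(M+6) = 0.6270^3 = 0.246492
The M+4 peak is largest (0.439911); scaling to 100 gives 11.8 : 59.5 : 100.0 : 56.0.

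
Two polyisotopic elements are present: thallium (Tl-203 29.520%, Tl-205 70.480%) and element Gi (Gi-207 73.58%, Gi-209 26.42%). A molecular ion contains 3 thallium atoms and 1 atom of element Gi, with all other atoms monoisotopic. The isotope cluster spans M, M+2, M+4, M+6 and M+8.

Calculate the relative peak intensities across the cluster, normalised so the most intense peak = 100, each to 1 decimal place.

5.1 : 38.1 : 99.6 : 100.0 : 24.7

Thallium pattern (n=3): 0.02572463 : 0.18425524 : 0.43991564 : 0.35010449
Element Gi pattern (n=1): 0.7358 : 0.2642
Convolve the two distributions (both contribute in 2-u steps):
  M: 0.02572463×0.7358 = 0.018928
  M+2: 0.02572463×0.2642 + 0.18425524×0.7358 = 0.142371
  M+4: 0.18425524×0.2642 + 0.43991564×0.7358 = 0.372370
  M+6: 0.43991564×0.2642 + 0.35010449×0.7358 = 0.373833
  M+8: 0.35010449×0.2642 = 0.092498
Scale to base peak (0.373833) = 100: 5.1 : 38.1 : 99.6 : 100.0 : 24.7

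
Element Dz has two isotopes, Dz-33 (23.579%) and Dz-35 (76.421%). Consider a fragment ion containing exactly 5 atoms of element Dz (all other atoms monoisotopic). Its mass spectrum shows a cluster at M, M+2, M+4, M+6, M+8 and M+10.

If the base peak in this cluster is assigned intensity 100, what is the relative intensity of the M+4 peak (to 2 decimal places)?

19.04

Binomial terms of (0.23579 + 0.76421)^5: M 0.0007, M+2 0.0118, M+4 0.0766, M+6 0.2481, M+8 0.4021, M+10 0.2607 → M+8 is the base peak.
P(M+8) = C(5,4) × 0.23579^1 × 0.76421^4 = 5 × 0.23579 × 0.34107577 = 0.402111 (base)
P(M+4) = C(5,2) × 0.23579^3 × 0.76421^2 = 10 × 0.0131092 × 0.58401692 = 0.076560
Relative intensity = 0.076560 / 0.402111 × 100 = 19.04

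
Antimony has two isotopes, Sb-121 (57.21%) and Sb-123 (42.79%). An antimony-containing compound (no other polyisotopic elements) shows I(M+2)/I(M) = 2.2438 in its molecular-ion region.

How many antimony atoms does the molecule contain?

3

With n Sb atoms, P(M+2)/P(M) = C(n,1)·p^(n−1)q / p^n = n·q/p = n · 0.4279/0.5721.
n = 2.2438 × 0.5721/0.4279 = 3.00 ≈ 3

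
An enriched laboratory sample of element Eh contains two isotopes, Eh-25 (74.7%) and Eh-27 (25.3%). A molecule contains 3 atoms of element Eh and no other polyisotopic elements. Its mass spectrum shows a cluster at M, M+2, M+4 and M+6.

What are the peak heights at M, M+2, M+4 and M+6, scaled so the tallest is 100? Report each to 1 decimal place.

98.4 : 100.0 : 33.9 : 3.8

Expanding (0.747 + 0.253)^3:
P(M) = 0.747^3 = 0.416833
P(M+2) = 3 × 0.747^2 × 0.253^1 = 0.423529
P(M+4) = 3 × 0.747^1 × 0.253^2 = 0.143444
P(M+6) = 0.253^3 = 0.016194
The M+2 peak is largest (0.423529); scaling to 100 gives 98.4 : 100.0 : 33.9 : 3.8.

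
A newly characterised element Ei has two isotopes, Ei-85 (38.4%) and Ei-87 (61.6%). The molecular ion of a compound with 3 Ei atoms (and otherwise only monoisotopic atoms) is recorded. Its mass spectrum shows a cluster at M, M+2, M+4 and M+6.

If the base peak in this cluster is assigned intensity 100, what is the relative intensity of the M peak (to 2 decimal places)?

(0.384 + 0.616)^3 gives M 0.0566, M+2 0.2725, M+4 0.4371, M+6 0.2337; the largest is M+4.
P(M+4) = C(3,2) × 0.384^1 × 0.616^2 = 3 × 0.3840 × 0.379456 = 0.437133 (base)
P(M) = C(3,0) × 0.384^3 × 0.616^0 = 1 × 0.0566231 × 1.0000 = 0.056623
Relative intensity = 0.056623 / 0.437133 × 100 = 12.95

12.95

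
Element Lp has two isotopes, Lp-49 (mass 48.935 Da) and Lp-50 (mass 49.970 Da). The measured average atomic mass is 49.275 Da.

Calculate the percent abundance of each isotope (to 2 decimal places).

Writing the weighted mean with unknown fraction x of Lp-49:
48.935·x + 49.970·(1 − x) = 49.275
(48.935 − 49.970)·x = 49.275 − 49.970
x = -0.695 / -1.035 = 0.67150 → 67.15% Lp-49, 32.85% Lp-50.

Lp-49: 67.15%, Lp-50: 32.85%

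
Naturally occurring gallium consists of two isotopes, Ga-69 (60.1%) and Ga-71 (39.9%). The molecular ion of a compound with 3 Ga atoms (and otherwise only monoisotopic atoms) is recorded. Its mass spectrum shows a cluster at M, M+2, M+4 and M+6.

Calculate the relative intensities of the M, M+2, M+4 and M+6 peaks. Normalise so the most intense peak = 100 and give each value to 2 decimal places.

50.21 : 100.00 : 66.39 : 14.69

Each Ga atom is independently Ga-69 (p = 0.601) or Ga-71 (q = 0.399); the cluster is the binomial expansion (p + q)^3.
P(M) = 0.601^3 = 0.217082
P(M+2) = 3 × 0.601^2 × 0.399^1 = 0.432358
P(M+4) = 3 × 0.601^1 × 0.399^2 = 0.287039
P(M+6) = 0.399^3 = 0.063521
The M+2 peak is largest (0.432358); scaling to 100 gives 50.21 : 100.00 : 66.39 : 14.69.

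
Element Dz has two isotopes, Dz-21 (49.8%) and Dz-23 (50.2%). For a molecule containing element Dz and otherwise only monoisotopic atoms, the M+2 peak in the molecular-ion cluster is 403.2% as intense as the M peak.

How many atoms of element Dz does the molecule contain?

The M+2/M ratio from n Dz atoms is n · q/p = n · 0.502/0.498.
n = 4.032 × 0.498/0.502 = 4.00 ≈ 4

4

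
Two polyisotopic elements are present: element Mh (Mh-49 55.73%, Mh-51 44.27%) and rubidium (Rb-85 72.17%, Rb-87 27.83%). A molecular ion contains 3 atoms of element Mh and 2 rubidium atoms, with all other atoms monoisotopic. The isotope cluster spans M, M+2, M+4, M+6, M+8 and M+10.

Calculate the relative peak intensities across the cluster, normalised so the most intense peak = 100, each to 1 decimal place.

Element Mh pattern (n=3): 0.17308807 : 0.41248567 : 0.32766446 : 0.0867618
Rubidium pattern (n=2): 0.52085089 : 0.40169822 : 0.07745089
Convolve the two distributions (both contribute in 2-u steps):
  M: 0.17308807×0.52085089 = 0.090153
  M+2: 0.17308807×0.40169822 + 0.41248567×0.52085089 = 0.284373
  M+4: 0.17308807×0.07745089 + 0.41248567×0.40169822 + 0.32766446×0.52085089 = 0.349765
  M+6: 0.41248567×0.07745089 + 0.32766446×0.40169822 + 0.0867618×0.52085089 = 0.208760
  M+8: 0.32766446×0.07745089 + 0.0867618×0.40169822 = 0.060230
  M+10: 0.0867618×0.07745089 = 0.006720
Scale to base peak (0.349765) = 100: 25.8 : 81.3 : 100.0 : 59.7 : 17.2 : 1.9

25.8 : 81.3 : 100.0 : 59.7 : 17.2 : 1.9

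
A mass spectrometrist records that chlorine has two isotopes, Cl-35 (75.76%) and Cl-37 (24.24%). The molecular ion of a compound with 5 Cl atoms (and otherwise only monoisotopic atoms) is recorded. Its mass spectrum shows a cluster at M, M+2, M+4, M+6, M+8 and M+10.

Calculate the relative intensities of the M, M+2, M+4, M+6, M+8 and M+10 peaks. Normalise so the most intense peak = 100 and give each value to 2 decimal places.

Each Cl atom is independently Cl-35 (p = 0.7576) or Cl-37 (q = 0.2424); the cluster is the binomial expansion (p + q)^5.
P(M) = 0.7576^5 = 0.249574
P(M+2) = 5 × 0.7576^4 × 0.2424^1 = 0.399266
P(M+4) = 10 × 0.7576^3 × 0.2424^2 = 0.255497
P(M+6) = 10 × 0.7576^2 × 0.2424^3 = 0.081748
P(M+8) = 5 × 0.7576^1 × 0.2424^4 = 0.013078
P(M+10) = 0.2424^5 = 0.000837
The M+2 peak is largest (0.399266); scaling to 100 gives 62.51 : 100.00 : 63.99 : 20.47 : 3.28 : 0.21.

62.51 : 100.00 : 63.99 : 20.47 : 3.28 : 0.21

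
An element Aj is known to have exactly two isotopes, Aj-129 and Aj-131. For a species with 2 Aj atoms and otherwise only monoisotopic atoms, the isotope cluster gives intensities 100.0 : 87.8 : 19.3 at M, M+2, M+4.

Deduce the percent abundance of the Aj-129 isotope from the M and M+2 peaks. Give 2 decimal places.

69.49%

Write p for the Aj-129 fraction. I(M+2)/I(M) = [C(2,1)·p^1·(1−p)] / p^2 = 2·(1−p)/p = 87.8/100.0 = 0.8780
(1−p)/p = 0.8780/2 = 0.4390  ⇒  p = 1/(1 + 0.4390) = 0.6949
Aj-129: 69.49%, Aj-131: 30.51%.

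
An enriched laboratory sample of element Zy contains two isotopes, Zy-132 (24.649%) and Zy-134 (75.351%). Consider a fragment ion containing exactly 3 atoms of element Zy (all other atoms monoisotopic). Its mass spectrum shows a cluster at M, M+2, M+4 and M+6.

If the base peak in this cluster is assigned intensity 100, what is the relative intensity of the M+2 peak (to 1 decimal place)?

(0.24649 + 0.75351)^3 gives M 0.0150, M+2 0.1373, M+4 0.4199, M+6 0.4278; the largest is M+6.
P(M+6) = C(3,3) × 0.24649^0 × 0.75351^3 = 1 × 1.0000 × 0.42782589 = 0.427826 (base)
P(M+2) = C(3,1) × 0.24649^2 × 0.75351^1 = 3 × 0.06075732 × 0.75351 = 0.137344
Relative intensity = 0.137344 / 0.427826 × 100 = 32.1

32.1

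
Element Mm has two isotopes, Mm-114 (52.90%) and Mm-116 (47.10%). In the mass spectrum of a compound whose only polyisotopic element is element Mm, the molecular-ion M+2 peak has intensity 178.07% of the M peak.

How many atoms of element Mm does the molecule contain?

For n independent Mm atoms, I(M+2)/I(M) = n · (abundance Mm-116) / (abundance Mm-114) = n · 0.4710/0.5290.
n = 1.7807 × 0.5290/0.4710 = 2.00 ≈ 2

2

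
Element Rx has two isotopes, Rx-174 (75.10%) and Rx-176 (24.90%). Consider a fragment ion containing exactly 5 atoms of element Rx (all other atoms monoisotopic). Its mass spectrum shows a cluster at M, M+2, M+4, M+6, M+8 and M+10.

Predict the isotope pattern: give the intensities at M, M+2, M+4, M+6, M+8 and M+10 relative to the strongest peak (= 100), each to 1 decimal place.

The 5 Rx atoms are independent, so intensities follow the terms of (0.7510 + 0.2490)^5.
P(M) = 0.7510^5 = 0.238891
P(M+2) = 5 × 0.7510^4 × 0.2490^1 = 0.396031
P(M+4) = 10 × 0.7510^3 × 0.2490^2 = 0.262614
P(M+6) = 10 × 0.7510^2 × 0.2490^3 = 0.087072
P(M+8) = 5 × 0.7510^1 × 0.2490^4 = 0.014435
P(M+10) = 0.2490^5 = 0.000957
The M+2 peak is largest (0.396031); scaling to 100 gives 60.3 : 100.0 : 66.3 : 22.0 : 3.6 : 0.2.

60.3 : 100.0 : 66.3 : 22.0 : 3.6 : 0.2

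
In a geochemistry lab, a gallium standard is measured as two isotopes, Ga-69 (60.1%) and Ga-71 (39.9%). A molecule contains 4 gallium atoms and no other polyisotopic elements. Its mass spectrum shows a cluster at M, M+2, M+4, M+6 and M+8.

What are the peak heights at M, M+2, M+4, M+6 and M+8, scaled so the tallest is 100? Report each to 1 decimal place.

Expanding (0.601 + 0.399)^4:
P(M) = 0.601^4 = 0.130466
P(M+2) = 4 × 0.601^3 × 0.399^1 = 0.346463
P(M+4) = 6 × 0.601^2 × 0.399^2 = 0.345021
P(M+6) = 4 × 0.601^1 × 0.399^3 = 0.152705
P(M+8) = 0.399^4 = 0.025345
The M+2 peak is largest (0.346463); scaling to 100 gives 37.7 : 100.0 : 99.6 : 44.1 : 7.3.

37.7 : 100.0 : 99.6 : 44.1 : 7.3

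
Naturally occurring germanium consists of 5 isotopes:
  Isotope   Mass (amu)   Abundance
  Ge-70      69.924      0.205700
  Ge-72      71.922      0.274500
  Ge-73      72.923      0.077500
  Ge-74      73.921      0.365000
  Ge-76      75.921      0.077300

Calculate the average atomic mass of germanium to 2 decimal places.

Ar = Σ fᵢ·mᵢ = 0.205700 × 69.924 + 0.274500 × 71.922 + 0.077500 × 72.923 + 0.365000 × 73.921 + 0.077300 × 75.921
= 14.3834 + 19.7426 + 5.6515 + 26.9812 + 5.8687 = 72.6274 amu

72.63 amu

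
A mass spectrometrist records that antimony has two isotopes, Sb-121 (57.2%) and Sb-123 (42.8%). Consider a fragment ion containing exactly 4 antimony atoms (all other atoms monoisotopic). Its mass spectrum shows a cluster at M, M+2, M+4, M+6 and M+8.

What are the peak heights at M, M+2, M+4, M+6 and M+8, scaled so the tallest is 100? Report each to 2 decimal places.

The 4 Sb atoms are independent, so intensities follow the terms of (0.572 + 0.428)^4.
P(M) = 0.572^4 = 0.107049
P(M+2) = 4 × 0.572^3 × 0.428^1 = 0.320400
P(M+4) = 6 × 0.572^2 × 0.428^2 = 0.359609
P(M+6) = 4 × 0.572^1 × 0.428^3 = 0.179385
P(M+8) = 0.428^4 = 0.033556
The M+4 peak is largest (0.359609); scaling to 100 gives 29.77 : 89.10 : 100.00 : 49.88 : 9.33.

29.77 : 89.10 : 100.00 : 49.88 : 9.33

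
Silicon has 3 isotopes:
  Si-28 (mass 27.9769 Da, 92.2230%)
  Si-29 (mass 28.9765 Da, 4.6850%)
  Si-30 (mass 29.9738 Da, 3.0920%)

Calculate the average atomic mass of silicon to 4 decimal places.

Average mass = Σ (abundance × isotope mass) = 0.922230 × 27.9769 + 0.046850 × 28.9765 + 0.030920 × 29.9738
= 25.80114 + 1.35755 + 0.92679 = 28.08548 Da

28.0855 Da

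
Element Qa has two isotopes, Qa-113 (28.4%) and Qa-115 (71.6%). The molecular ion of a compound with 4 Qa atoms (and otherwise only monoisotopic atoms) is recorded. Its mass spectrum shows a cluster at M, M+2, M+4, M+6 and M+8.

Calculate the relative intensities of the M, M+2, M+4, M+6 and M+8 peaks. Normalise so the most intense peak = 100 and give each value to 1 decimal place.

Expanding (0.284 + 0.716)^4:
P(M) = 0.284^4 = 0.006505
P(M+2) = 4 × 0.284^3 × 0.716^1 = 0.065604
P(M+4) = 6 × 0.284^2 × 0.716^2 = 0.248093
P(M+6) = 4 × 0.284^1 × 0.716^3 = 0.416982
P(M+8) = 0.716^4 = 0.262816
The M+6 peak is largest (0.416982); scaling to 100 gives 1.6 : 15.7 : 59.5 : 100.0 : 63.0.

1.6 : 15.7 : 59.5 : 100.0 : 63.0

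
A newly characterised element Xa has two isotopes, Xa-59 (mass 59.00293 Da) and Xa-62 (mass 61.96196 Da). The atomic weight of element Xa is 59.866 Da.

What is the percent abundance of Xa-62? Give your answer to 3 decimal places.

Let x be the fractional abundance of Xa-59; then Xa-62 has abundance 1 − x.
59.00293·x + 61.96196·(1 − x) = 59.866
(59.00293 − 61.96196)·x = 59.866 − 61.96196
x = -2.09596 / -2.95903 = 0.70833 → 70.833% Xa-59, 29.167% Xa-62.

29.167%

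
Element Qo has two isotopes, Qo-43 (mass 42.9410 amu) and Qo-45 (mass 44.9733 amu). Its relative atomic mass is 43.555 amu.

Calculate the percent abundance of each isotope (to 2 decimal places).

Qo-43: 69.79%, Qo-45: 30.21%

Let x be the fractional abundance of Qo-43; then Qo-45 has abundance 1 − x.
42.9410·x + 44.9733·(1 − x) = 43.555
(42.9410 − 44.9733)·x = 43.555 − 44.9733
x = -1.4183 / -2.0323 = 0.69788 → 69.79% Qo-43, 30.21% Qo-45.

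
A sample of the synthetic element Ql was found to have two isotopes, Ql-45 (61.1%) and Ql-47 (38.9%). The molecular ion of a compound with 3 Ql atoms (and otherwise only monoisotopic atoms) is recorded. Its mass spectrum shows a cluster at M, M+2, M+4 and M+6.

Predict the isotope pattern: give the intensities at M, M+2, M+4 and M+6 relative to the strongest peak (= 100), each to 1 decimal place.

The 3 Ql atoms are independent, so intensities follow the terms of (0.611 + 0.389)^3.
P(M) = 0.611^3 = 0.228099
P(M+2) = 3 × 0.611^2 × 0.389^1 = 0.435666
P(M+4) = 3 × 0.611^1 × 0.389^2 = 0.277371
P(M+6) = 0.389^3 = 0.058864
The M+2 peak is largest (0.435666); scaling to 100 gives 52.4 : 100.0 : 63.7 : 13.5.

52.4 : 100.0 : 63.7 : 13.5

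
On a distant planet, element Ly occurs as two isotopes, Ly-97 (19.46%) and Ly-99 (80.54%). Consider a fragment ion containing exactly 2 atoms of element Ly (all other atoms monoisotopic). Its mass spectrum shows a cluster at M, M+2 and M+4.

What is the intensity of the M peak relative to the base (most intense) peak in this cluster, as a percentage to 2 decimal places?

5.84%

(0.1946 + 0.8054)^2 gives M 0.0379, M+2 0.3135, M+4 0.6487; the largest is M+4.
P(M+4) = C(2,2) × 0.1946^0 × 0.8054^2 = 1 × 1.0000 × 0.64866916 = 0.648669 (base)
P(M) = C(2,0) × 0.1946^2 × 0.8054^0 = 1 × 0.03786916 × 1.0000 = 0.037869
Relative intensity = 0.037869 / 0.648669 × 100 = 5.84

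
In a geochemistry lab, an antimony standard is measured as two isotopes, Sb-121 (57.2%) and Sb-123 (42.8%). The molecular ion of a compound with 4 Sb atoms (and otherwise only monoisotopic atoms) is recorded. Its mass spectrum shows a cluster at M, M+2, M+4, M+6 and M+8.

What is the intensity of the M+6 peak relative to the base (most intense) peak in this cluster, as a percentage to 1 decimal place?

49.9%

(0.572 + 0.428)^4 gives M 0.1070, M+2 0.3204, M+4 0.3596, M+6 0.1794, M+8 0.0336; the largest is M+4.
P(M+4) = C(4,2) × 0.572^2 × 0.428^2 = 6 × 0.327184 × 0.183184 = 0.359609 (base)
P(M+6) = C(4,3) × 0.572^1 × 0.428^3 = 4 × 0.5720 × 0.07840275 = 0.179385
Relative intensity = 0.179385 / 0.359609 × 100 = 49.9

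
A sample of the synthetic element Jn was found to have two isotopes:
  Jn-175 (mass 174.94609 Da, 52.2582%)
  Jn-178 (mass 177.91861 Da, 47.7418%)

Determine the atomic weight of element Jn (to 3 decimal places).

176.365 Da

Ar = Σ fᵢ·mᵢ = 0.522582 × 174.94609 + 0.477418 × 177.91861
= 91.423678 + 84.941547 = 176.365225 Da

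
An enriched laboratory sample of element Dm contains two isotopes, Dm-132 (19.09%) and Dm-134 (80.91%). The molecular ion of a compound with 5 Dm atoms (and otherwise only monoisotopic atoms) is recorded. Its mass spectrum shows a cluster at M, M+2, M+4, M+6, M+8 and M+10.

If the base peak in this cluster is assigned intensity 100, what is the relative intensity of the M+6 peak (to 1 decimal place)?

Term probabilities: M 0.0003, M+2 0.0054, M+4 0.0455, M+6 0.1930, M+8 0.4091, M+10 0.3467. Base peak = M+8.
P(M+8) = C(5,4) × 0.1909^1 × 0.8091^4 = 5 × 0.1909 × 0.42855721 = 0.409058 (base)
P(M+6) = C(5,3) × 0.1909^2 × 0.8091^3 = 10 × 0.03644281 × 0.5296715 = 0.193027
Relative intensity = 0.193027 / 0.409058 × 100 = 47.2

47.2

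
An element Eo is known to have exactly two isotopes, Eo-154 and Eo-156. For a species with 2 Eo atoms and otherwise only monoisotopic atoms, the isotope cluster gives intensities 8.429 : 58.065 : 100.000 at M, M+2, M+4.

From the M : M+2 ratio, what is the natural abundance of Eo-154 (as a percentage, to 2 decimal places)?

22.50%

Let p = fractional abundance of Eo-154. I(M+2)/I(M) = [C(2,1)·p^1·(1−p)] / p^2 = 2·(1−p)/p = 58.065/8.429 = 6.8887
(1−p)/p = 6.8887/2 = 3.4444  ⇒  p = 1/(1 + 3.4444) = 0.2250
Eo-154: 22.50%, Eo-156: 77.50%.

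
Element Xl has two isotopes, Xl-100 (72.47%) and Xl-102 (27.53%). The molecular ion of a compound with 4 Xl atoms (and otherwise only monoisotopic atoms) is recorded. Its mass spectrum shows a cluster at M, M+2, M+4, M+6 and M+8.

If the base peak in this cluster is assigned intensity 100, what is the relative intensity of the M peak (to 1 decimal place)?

(0.7247 + 0.2753)^4 gives M 0.2758, M+2 0.4191, M+4 0.2388, M+6 0.0605, M+8 0.0057; the largest is M+2.
P(M+2) = C(4,1) × 0.7247^3 × 0.2753^1 = 4 × 0.38060526 × 0.2753 = 0.419123 (base)
P(M) = C(4,0) × 0.7247^4 × 0.2753^0 = 1 × 0.27582463 × 1.0000 = 0.275825
Relative intensity = 0.275825 / 0.419123 × 100 = 65.8

65.8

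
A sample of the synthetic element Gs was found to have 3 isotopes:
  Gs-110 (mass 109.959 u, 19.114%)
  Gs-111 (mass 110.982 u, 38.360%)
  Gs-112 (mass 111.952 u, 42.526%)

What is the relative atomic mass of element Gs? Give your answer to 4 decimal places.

Ar = Σ fᵢ·mᵢ = 0.19114 × 109.959 + 0.38360 × 110.982 + 0.42526 × 111.952
= 21.01756 + 42.57270 + 47.60871 = 111.19897 u

111.1990 u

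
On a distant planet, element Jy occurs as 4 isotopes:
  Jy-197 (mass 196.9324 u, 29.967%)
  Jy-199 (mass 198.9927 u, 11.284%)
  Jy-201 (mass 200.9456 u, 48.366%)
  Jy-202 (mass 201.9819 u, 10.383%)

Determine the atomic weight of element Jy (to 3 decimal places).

Average mass = Σ (abundance × isotope mass) = 0.29967 × 196.9324 + 0.11284 × 198.9927 + 0.48366 × 200.9456 + 0.10383 × 201.9819
= 59.01473 + 22.45434 + 97.18935 + 20.97178 = 199.63020 u

199.630 u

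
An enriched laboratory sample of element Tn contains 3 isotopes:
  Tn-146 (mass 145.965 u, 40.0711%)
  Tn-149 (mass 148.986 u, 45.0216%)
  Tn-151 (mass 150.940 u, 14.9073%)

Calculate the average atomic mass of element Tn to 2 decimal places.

Ar = Σ fᵢ·mᵢ = 0.400711 × 145.965 + 0.450216 × 148.986 + 0.149073 × 150.940
= 58.4898 + 67.0759 + 22.5011 = 148.0668 u

148.07 u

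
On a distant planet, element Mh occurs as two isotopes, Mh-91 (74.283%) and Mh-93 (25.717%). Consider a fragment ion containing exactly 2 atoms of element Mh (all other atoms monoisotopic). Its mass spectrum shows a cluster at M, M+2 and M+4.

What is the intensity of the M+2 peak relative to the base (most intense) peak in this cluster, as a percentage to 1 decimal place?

Term probabilities: M 0.5518, M+2 0.3821, M+4 0.0661. Base peak = M.
P(M) = C(2,0) × 0.74283^2 × 0.25717^0 = 1 × 0.55179641 × 1.0000 = 0.551796 (base)
P(M+2) = C(2,1) × 0.74283^1 × 0.25717^1 = 2 × 0.74283 × 0.25717 = 0.382067
Relative intensity = 0.382067 / 0.551796 × 100 = 69.2

69.2%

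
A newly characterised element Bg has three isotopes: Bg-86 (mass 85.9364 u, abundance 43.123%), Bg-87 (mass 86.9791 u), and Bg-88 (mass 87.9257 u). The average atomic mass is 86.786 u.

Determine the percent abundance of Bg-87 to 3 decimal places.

The remaining 56.877% is split between Bg-87 (fraction x) and Bg-88 (fraction 0.56877 − x).
Substituting: 86.9791x + 87.9257(0.56877 − x) = 49.727646228
(86.9791 − 87.9257)x = -0.281854161  ⇒  x = 0.29775, y = 0.27102
Bg-87: 29.775%, Bg-88: 27.102%.

29.775%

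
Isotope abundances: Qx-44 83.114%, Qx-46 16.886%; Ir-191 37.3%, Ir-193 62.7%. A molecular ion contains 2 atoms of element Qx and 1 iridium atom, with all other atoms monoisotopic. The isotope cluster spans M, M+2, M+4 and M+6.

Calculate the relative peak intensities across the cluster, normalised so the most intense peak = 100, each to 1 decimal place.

47.9 : 100.0 : 34.7 : 3.3

Element Qx pattern (n=2): 0.6907937 : 0.2806926 : 0.0285137
Iridium pattern (n=1): 0.3730 : 0.6270
Convolve the two distributions (both contribute in 2-u steps):
  M: 0.6907937×0.3730 = 0.257666
  M+2: 0.6907937×0.6270 + 0.2806926×0.3730 = 0.537826
  M+4: 0.2806926×0.6270 + 0.0285137×0.3730 = 0.186630
  M+6: 0.0285137×0.6270 = 0.017878
Scale to base peak (0.537826) = 100: 47.9 : 100.0 : 34.7 : 3.3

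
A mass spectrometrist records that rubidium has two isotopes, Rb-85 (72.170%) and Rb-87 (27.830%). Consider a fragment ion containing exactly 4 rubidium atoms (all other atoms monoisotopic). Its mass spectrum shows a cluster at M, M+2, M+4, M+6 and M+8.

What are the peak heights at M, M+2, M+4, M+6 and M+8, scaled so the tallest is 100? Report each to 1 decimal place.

64.8 : 100.0 : 57.8 : 14.9 : 1.4

Expanding (0.72170 + 0.27830)^4:
P(M) = 0.72170^4 = 0.271286
P(M+2) = 4 × 0.72170^3 × 0.27830^1 = 0.418450
P(M+4) = 6 × 0.72170^2 × 0.27830^2 = 0.242042
P(M+6) = 4 × 0.72170^1 × 0.27830^3 = 0.062224
P(M+8) = 0.27830^4 = 0.005999
The M+2 peak is largest (0.418450); scaling to 100 gives 64.8 : 100.0 : 57.8 : 14.9 : 1.4.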